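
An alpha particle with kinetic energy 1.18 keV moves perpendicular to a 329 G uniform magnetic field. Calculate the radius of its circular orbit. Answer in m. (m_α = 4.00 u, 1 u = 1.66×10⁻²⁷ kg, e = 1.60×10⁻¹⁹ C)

Convert the energy: K = 1.18 keV = 1.89×10^-16 J.
v = √(2K/m) = √(2·1.89×10^-16/6.64×10^-27) = 2.38×10^5 m/s.
r = mv/(qB) = (6.64×10^-27)(2.38×10^5) / [(2×1.60×10^-19)(0.0329)] = 0.150 m.

r ≈ 0.150 m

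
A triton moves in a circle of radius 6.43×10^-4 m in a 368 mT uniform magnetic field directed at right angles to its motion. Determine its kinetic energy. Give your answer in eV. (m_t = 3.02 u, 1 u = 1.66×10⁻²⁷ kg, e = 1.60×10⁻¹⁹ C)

K ≈ 0.893 eV

v = qBr/m = (1×1.60×10^-19)(0.368)(6.43×10^-4) / (5.01×10^-27) = 7550 m/s.
K = ½mv² = 0.5·(5.01×10^-27)·(7550)² = 1.43×10^-19 J = 0.893 eV.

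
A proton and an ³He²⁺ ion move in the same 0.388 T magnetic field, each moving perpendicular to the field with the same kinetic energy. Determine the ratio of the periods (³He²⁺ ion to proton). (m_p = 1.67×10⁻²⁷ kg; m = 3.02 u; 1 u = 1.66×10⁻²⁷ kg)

ratio ≈ 1.50

T = 2πm/(qB) is independent of speed, so T₂/T₁ = (m₂/q₂)/(m₁/q₁).
T_{³He²⁺ ion}/T_{proton} = (5.01×10^-27/2e) / (1.67×10^-27/1e) = 1.50.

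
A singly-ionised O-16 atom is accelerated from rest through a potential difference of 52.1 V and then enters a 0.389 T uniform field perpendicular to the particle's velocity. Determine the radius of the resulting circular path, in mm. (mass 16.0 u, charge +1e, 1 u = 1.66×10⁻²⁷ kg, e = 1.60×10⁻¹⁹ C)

r ≈ 10.7 mm

The kinetic energy gained is K = qV = (1×1.60×10^-19)(52.1) = 8.34×10^-18 J.
v = √(2K/m) = 2.51×10^4 m/s.
r = mv/(qB) = (2.66×10^-26)(2.51×10^4) / [(1×1.60×10^-19)(0.389)] = 0.0107 m.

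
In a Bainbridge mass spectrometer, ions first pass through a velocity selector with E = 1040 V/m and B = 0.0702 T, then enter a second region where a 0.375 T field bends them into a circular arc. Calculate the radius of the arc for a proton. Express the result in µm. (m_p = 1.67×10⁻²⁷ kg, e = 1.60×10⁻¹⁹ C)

The selector passes v = E/B = 1040/0.0702 = 1.48×10^4 m/s.
In the deflection region, r = mv/(qB₂) = (1.67×10^-27)(1.48×10^4) / [(1×1.60×10^-19)(0.375)] = 4.12×10^-4 m.

r ≈ 412 µm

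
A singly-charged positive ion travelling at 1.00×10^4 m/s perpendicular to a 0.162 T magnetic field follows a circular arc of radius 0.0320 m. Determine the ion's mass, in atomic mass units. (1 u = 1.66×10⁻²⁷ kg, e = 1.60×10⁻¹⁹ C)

m ≈ 50.0 u

qvB = mv²/r ⇒ m = qBr/v.
m = (1×1.60×10^-19)(0.162)(0.0320) / (1.00×10^4) = 8.29×10^-26 kg = 50.0 u.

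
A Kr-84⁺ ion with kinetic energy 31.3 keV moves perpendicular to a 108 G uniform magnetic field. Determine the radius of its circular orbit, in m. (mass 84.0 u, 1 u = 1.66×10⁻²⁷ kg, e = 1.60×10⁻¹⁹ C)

r ≈ 21.6 m

Convert the energy: K = 31.3 keV = 5.01×10^-15 J.
v = √(2K/m) = √(2·5.01×10^-15/1.39×10^-25) = 2.68×10^5 m/s.
r = mv/(qB) = (1.39×10^-25)(2.68×10^5) / [(1×1.60×10^-19)(0.0108)] = 21.6 m.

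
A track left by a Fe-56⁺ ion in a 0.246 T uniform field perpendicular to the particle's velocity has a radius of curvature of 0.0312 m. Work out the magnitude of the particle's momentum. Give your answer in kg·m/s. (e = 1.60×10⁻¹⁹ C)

p ≈ 1.23×10^-21 kg·m/s

Since qvB = mv²/r, the momentum p = mv = qBr.
p = (1×1.60×10^-19)(0.246)(0.0312) = 1.23×10^-21 kg·m/s.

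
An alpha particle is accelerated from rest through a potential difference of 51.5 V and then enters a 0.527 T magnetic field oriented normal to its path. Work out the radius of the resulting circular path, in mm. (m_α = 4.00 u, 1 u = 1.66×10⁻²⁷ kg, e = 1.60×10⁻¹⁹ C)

The kinetic energy gained is K = qV = (2×1.60×10^-19)(51.5) = 1.65×10^-17 J.
v = √(2K/m) = 7.05×10^4 m/s.
r = mv/(qB) = (6.64×10^-27)(7.05×10^4) / [(2×1.60×10^-19)(0.527)] = 2.77×10^-3 m.

r ≈ 2.77 mm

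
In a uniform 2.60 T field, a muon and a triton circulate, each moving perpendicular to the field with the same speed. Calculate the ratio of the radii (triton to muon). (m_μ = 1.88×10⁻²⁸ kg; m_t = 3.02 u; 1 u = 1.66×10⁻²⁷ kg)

r = mv/(qB) ⇒ at equal v, r ∝ m/q.
r_{triton}/r_{muon} = 26.7.

ratio ≈ 26.7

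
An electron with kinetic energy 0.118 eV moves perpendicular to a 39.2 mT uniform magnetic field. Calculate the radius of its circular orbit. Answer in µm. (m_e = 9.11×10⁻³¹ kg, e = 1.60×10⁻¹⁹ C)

Convert the energy: K = 0.118 eV = 1.89×10^-20 J.
v = √(2K/m) = √(2·1.89×10^-20/9.11×10^-31) = 2.04×10^5 m/s.
r = mv/(qB) = (9.11×10^-31)(2.04×10^5) / [(1×1.60×10^-19)(0.0392)] = 2.96×10^-5 m.

r ≈ 29.6 µm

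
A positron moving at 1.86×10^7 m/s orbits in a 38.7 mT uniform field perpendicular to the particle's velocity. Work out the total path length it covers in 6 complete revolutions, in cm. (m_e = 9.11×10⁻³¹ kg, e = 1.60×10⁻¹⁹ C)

r = mv/(qB) = 2.74×10^-3 m, so one revolution covers 2πr = 0.0172 m.
In 6 revolutions: L = 6·2πr = 0.103 m.

L ≈ 10.3 cm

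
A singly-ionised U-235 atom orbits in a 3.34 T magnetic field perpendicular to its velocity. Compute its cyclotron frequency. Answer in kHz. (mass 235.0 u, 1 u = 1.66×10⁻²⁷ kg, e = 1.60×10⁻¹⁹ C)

f ≈ 218 kHz

f = qB/(2πm) = (1×1.60×10^-19)(3.34) / [2π(3.90×10^-25)] = 2.18×10^5 Hz.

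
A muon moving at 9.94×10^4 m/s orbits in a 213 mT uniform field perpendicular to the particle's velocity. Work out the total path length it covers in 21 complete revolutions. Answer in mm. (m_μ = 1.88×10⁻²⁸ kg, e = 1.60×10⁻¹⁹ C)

r = mv/(qB) = 5.48×10^-4 m, so one revolution covers 2πr = 3.45×10^-3 m.
In 21 revolutions: L = 21·2πr = 0.0724 m.

L ≈ 72.4 mm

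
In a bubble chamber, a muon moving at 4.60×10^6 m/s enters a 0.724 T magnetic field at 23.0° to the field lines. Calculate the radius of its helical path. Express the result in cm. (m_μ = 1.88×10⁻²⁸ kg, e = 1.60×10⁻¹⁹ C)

r ≈ 0.292 cm

Only the perpendicular component v⊥ = v sin23.0° = 1.80×10^6 m/s is bent by the field.
r = m v⊥ /(qB) = (1.88×10^-28)(1.80×10^6) / [(1×1.60×10^-19)(0.724)] = 2.92×10^-3 m.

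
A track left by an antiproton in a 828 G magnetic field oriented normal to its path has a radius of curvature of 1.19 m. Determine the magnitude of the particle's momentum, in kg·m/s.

Since qvB = mv²/r, the momentum p = mv = qBr.
p = (1×1.60×10^-19)(0.0828)(1.19) = 1.58×10^-20 kg·m/s.

p ≈ 1.58×10^-20 kg·m/s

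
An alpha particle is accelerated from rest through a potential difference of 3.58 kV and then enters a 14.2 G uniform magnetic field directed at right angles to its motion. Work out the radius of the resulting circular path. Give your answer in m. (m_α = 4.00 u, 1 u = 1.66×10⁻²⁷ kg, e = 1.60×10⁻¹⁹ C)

The kinetic energy gained is K = qV = (2×1.60×10^-19)(3580) = 1.15×10^-15 J.
v = √(2K/m) = 5.87×10^5 m/s.
r = mv/(qB) = (6.64×10^-27)(5.87×10^5) / [(2×1.60×10^-19)(1.42×10^-3)] = 8.58 m.

r ≈ 8.58 m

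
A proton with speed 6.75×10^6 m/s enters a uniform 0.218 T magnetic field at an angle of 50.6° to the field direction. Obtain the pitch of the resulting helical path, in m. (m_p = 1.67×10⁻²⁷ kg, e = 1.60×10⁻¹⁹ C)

pitch ≈ 1.29 m

The velocity component along B is v∥ = v cos50.6° = 4.28×10^6 m/s.
The cyclotron period T = 2πm/(qB) = 3.01×10^-7 s is set by m, q, B alone.
Pitch = v∥·T = (4.28×10^6)(3.01×10^-7) = 1.29 m.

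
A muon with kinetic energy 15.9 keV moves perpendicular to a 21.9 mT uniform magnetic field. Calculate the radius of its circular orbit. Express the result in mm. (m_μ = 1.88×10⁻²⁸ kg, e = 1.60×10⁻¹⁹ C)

r ≈ 279 mm

Convert the energy: K = 15.9 keV = 2.54×10^-15 J.
v = √(2K/m) = √(2·2.54×10^-15/1.88×10^-28) = 5.20×10^6 m/s.
r = mv/(qB) = (1.88×10^-28)(5.20×10^6) / [(1×1.60×10^-19)(0.0219)] = 0.279 m.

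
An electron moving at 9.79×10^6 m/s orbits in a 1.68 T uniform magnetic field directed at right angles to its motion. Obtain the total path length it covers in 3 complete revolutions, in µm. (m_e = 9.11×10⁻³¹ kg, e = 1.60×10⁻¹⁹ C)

L ≈ 625 µm

r = mv/(qB) = 3.32×10^-5 m, so one revolution covers 2πr = 2.08×10^-4 m.
In 3 revolutions: L = 3·2πr = 6.25×10^-4 m.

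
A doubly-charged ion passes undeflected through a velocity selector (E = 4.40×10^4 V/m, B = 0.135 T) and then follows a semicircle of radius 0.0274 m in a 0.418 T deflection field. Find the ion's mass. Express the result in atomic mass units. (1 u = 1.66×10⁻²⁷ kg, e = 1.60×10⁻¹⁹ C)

v = E/B₁ = 3.26×10^5 m/s.
From r = mv/(qB₂), m = qB₂r/v = (2×1.60×10^-19)(0.418)(0.0274) / (3.26×10^5) = 1.12×10^-26 kg.
In atomic mass units: m = 1.12×10^-26 / 1.66×10^-27 = 6.77 u.

m ≈ 6.77 u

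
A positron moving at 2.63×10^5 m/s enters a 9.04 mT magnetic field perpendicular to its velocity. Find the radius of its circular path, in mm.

The magnetic force provides the centripetal force: qvB = mv²/r, so r = mv/(qB).
r = (9.11×10^-31 kg)(2.63×10^5 m/s) / [(1×1.60×10^-19 C)(9.04×10^-3 T)] = 1.66×10^-4 m.

r ≈ 0.166 mm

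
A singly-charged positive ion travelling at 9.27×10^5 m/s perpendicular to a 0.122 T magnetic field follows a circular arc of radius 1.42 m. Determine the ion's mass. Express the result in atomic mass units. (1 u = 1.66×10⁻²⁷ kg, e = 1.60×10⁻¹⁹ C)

m ≈ 18.0 u

qvB = mv²/r ⇒ m = qBr/v.
m = (1×1.60×10^-19)(0.122)(1.42) / (9.27×10^5) = 2.99×10^-26 kg = 18.0 u.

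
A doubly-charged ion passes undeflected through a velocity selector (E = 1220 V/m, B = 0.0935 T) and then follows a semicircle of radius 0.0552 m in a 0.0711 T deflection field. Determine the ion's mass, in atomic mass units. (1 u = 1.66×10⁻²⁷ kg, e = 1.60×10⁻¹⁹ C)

m ≈ 58.0 u

v = E/B₁ = 1.30×10^4 m/s.
From r = mv/(qB₂), m = qB₂r/v = (2×1.60×10^-19)(0.0711)(0.0552) / (1.30×10^4) = 9.63×10^-26 kg.
In atomic mass units: m = 9.63×10^-26 / 1.66×10^-27 = 58.0 u.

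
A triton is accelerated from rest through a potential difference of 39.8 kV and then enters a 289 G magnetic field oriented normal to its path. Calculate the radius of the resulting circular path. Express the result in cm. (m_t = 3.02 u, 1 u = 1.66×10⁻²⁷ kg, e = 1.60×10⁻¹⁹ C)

The kinetic energy gained is K = qV = (1×1.60×10^-19)(3.98×10^4) = 6.37×10^-15 J.
v = √(2K/m) = 1.59×10^6 m/s.
r = mv/(qB) = (5.01×10^-27)(1.59×10^6) / [(1×1.60×10^-19)(0.0289)] = 1.73 m.

r ≈ 173 cm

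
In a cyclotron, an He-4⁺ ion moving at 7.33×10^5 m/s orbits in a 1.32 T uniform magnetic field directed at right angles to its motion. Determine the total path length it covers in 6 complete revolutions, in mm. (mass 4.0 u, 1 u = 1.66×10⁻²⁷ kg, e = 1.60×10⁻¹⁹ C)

L ≈ 869 mm

r = mv/(qB) = 0.0230 m, so one revolution covers 2πr = 0.145 m.
In 6 revolutions: L = 6·2πr = 0.869 m.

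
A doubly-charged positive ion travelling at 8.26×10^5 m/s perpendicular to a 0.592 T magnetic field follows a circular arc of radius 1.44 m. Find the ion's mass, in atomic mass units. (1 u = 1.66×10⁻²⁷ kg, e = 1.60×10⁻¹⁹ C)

m ≈ 199 u

qvB = mv²/r ⇒ m = qBr/v.
m = (2×1.60×10^-19)(0.592)(1.44) / (8.26×10^5) = 3.30×10^-25 kg = 199 u.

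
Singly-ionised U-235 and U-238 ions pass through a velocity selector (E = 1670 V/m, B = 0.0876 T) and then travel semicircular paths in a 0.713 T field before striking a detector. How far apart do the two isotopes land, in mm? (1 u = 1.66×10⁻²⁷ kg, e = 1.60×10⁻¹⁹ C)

Δd ≈ 1.66 mm

Both emerge at v = E/B₁ = 1.91×10^4 m/s.
r = mv/(qB₂), so r₁ = 0.065190 m and r₂ = 0.066022 m, giving Δr = 8.32×10^-4 m.
After a semicircle each ion lands a diameter 2r from the entry slit, so the separation is 2Δr = 1.66×10^-3 m.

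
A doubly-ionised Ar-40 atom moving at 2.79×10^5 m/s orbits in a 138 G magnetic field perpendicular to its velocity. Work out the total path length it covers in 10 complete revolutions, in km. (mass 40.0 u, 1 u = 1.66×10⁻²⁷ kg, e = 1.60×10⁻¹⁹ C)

L ≈ 0.264 km

r = mv/(qB) = 4.20 m, so one revolution covers 2πr = 26.4 m.
In 10 revolutions: L = 10·2πr = 264 m.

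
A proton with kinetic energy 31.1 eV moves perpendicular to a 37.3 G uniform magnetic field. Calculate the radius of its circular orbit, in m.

Convert the energy: K = 31.1 eV = 4.98×10^-18 J.
v = √(2K/m) = √(2·4.98×10^-18/1.67×10^-27) = 7.72×10^4 m/s.
r = mv/(qB) = (1.67×10^-27)(7.72×10^4) / [(1×1.60×10^-19)(3.73×10^-3)] = 0.216 m.

r ≈ 0.216 m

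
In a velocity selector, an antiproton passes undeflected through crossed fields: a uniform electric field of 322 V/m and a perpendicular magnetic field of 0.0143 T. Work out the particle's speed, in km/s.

For zero net force, qE = qvB, so v = E/B.
v = (322) / (0.0143) = 2.25×10^4 m/s.

v ≈ 22.5 km/s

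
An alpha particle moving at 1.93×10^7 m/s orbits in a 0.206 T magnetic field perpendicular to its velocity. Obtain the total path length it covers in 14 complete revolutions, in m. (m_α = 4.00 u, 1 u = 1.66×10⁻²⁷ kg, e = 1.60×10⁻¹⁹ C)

L ≈ 171 m

r = mv/(qB) = 1.94 m, so one revolution covers 2πr = 12.2 m.
In 14 revolutions: L = 14·2πr = 171 m.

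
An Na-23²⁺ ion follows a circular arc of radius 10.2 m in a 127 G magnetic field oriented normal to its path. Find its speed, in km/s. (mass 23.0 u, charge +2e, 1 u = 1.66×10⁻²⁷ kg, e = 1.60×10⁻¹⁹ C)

v ≈ 1090 km/s

From qvB = mv²/r, v = qBr/m.
v = (2×1.60×10^-19)(0.0127)(10.2) / (3.82×10^-26) = 1.09×10^6 m/s.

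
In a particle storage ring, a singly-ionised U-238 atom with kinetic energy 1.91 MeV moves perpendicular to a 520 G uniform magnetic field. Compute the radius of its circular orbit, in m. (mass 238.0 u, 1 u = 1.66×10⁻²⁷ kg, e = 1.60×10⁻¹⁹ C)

Convert the energy: K = 1.91 MeV = 3.06×10^-13 J.
v = √(2K/m) = √(2·3.06×10^-13/3.95×10^-25) = 1.24×10^6 m/s.
r = mv/(qB) = (3.95×10^-25)(1.24×10^6) / [(1×1.60×10^-19)(0.0520)] = 59.1 m.

r ≈ 59.1 m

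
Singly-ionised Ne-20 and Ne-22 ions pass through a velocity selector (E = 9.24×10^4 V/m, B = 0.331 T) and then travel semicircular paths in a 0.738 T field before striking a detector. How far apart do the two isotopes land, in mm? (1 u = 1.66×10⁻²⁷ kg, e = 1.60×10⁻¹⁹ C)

Both emerge at v = E/B₁ = 2.79×10^5 m/s.
r = mv/(qB₂), so r₁ = 0.07849 m and r₂ = 0.08634 m, giving Δr = 7.85×10^-3 m.
After a semicircle each ion lands a diameter 2r from the entry slit, so the separation is 2Δr = 0.0157 m.

Δd ≈ 15.7 mm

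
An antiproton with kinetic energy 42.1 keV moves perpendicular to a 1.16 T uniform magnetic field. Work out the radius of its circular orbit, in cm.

r ≈ 2.56 cm

Convert the energy: K = 42.1 keV = 6.74×10^-15 J.
v = √(2K/m) = √(2·6.74×10^-15/1.67×10^-27) = 2.84×10^6 m/s.
r = mv/(qB) = (1.67×10^-27)(2.84×10^6) / [(1×1.60×10^-19)(1.16)] = 0.0256 m.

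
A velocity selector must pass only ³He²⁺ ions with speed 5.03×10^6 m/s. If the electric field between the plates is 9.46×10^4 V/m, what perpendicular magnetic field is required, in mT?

B ≈ 18.8 mT

qE = qvB ⇒ B = E/v = (9.46×10^4) / (5.03×10^6) = 0.0188 T.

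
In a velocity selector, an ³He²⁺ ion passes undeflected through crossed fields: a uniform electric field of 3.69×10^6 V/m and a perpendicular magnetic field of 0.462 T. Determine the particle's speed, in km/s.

v ≈ 7990 km/s

For zero net force, qE = qvB, so v = E/B.
v = (3.69×10^6) / (0.462) = 7.99×10^6 m/s.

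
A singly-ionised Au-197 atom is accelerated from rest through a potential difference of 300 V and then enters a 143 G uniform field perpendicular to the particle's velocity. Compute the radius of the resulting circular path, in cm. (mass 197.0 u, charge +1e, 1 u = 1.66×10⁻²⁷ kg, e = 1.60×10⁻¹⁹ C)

The kinetic energy gained is K = qV = (1×1.60×10^-19)(300) = 4.80×10^-17 J.
v = √(2K/m) = 1.71×10^4 m/s.
r = mv/(qB) = (3.27×10^-25)(1.71×10^4) / [(1×1.60×10^-19)(0.0143)] = 2.45 m.

r ≈ 245 cm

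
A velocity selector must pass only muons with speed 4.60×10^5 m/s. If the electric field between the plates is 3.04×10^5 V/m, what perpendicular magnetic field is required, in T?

qE = qvB ⇒ B = E/v = (3.04×10^5) / (4.60×10^5) = 0.661 T.

B ≈ 0.661 T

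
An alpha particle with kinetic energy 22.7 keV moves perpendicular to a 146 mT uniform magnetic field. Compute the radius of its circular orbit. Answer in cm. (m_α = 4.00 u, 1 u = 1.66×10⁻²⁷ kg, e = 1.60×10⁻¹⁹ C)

Convert the energy: K = 22.7 keV = 3.63×10^-15 J.
v = √(2K/m) = √(2·3.63×10^-15/6.64×10^-27) = 1.05×10^6 m/s.
r = mv/(qB) = (6.64×10^-27)(1.05×10^6) / [(2×1.60×10^-19)(0.146)] = 0.149 m.

r ≈ 14.9 cm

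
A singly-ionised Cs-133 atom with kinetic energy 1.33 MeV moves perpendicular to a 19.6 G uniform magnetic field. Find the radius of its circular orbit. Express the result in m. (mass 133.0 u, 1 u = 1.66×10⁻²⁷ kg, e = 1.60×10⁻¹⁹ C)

r ≈ 977 m

Convert the energy: K = 1.33 MeV = 2.13×10^-13 J.
v = √(2K/m) = √(2·2.13×10^-13/2.21×10^-25) = 1.39×10^6 m/s.
r = mv/(qB) = (2.21×10^-25)(1.39×10^6) / [(1×1.60×10^-19)(1.96×10^-3)] = 977 m.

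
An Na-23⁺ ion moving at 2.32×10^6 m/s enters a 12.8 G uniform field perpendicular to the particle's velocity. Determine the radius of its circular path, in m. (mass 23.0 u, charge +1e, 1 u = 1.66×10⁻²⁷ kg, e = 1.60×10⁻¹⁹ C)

The magnetic force provides the centripetal force: qvB = mv²/r, so r = mv/(qB).
r = (3.82×10^-26 kg)(2.32×10^6 m/s) / [(1×1.60×10^-19 C)(1.28×10^-3 T)] = 433 m.

r ≈ 433 m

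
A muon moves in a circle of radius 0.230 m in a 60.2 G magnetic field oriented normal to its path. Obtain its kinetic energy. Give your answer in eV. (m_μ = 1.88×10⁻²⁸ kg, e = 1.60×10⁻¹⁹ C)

v = qBr/m = (1×1.60×10^-19)(6.02×10^-3)(0.230) / (1.88×10^-28) = 1.18×10^6 m/s.
K = ½mv² = 0.5·(1.88×10^-28)·(1.18×10^6)² = 1.31×10^-16 J = 816 eV.

K ≈ 816 eV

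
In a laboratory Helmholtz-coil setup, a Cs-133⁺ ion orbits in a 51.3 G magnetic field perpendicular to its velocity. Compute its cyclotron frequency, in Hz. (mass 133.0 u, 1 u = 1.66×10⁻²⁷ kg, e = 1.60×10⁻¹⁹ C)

f = qB/(2πm) = (1×1.60×10^-19)(5.13×10^-3) / [2π(2.21×10^-25)] = 592 Hz.

f ≈ 592 Hz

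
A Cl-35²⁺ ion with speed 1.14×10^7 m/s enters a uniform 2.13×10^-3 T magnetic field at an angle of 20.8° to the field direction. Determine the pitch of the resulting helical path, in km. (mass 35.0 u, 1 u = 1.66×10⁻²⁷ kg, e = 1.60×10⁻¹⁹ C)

pitch ≈ 5.71 km

The velocity component along B is v∥ = v cos20.8° = 1.07×10^7 m/s.
The cyclotron period T = 2πm/(qB) = 5.36×10^-4 s is set by m, q, B alone.
Pitch = v∥·T = (1.07×10^7)(5.36×10^-4) = 5710 m.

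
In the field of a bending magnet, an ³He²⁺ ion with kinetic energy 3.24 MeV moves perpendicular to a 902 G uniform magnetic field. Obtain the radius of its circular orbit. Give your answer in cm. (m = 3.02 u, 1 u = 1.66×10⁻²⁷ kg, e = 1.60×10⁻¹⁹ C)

r ≈ 250 cm

Convert the energy: K = 3.24 MeV = 5.18×10^-13 J.
v = √(2K/m) = √(2·5.18×10^-13/5.01×10^-27) = 1.44×10^7 m/s.
r = mv/(qB) = (5.01×10^-27)(1.44×10^7) / [(2×1.60×10^-19)(0.0902)] = 2.50 m.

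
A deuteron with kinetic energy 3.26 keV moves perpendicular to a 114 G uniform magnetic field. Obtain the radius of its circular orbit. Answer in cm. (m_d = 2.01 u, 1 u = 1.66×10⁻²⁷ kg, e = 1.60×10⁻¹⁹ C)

Convert the energy: K = 3.26 keV = 5.22×10^-16 J.
v = √(2K/m) = √(2·5.22×10^-16/3.34×10^-27) = 5.59×10^5 m/s.
r = mv/(qB) = (3.34×10^-27)(5.59×10^5) / [(1×1.60×10^-19)(0.0114)] = 1.02 m.

r ≈ 102 cm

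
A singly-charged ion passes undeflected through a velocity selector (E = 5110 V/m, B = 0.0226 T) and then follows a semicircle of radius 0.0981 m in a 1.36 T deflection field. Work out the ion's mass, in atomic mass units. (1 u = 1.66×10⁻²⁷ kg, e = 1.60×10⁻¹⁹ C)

m ≈ 56.9 u

v = E/B₁ = 2.26×10^5 m/s.
From r = mv/(qB₂), m = qB₂r/v = (1×1.60×10^-19)(1.36)(0.0981) / (2.26×10^5) = 9.44×10^-26 kg.
In atomic mass units: m = 9.44×10^-26 / 1.66×10^-27 = 56.9 u.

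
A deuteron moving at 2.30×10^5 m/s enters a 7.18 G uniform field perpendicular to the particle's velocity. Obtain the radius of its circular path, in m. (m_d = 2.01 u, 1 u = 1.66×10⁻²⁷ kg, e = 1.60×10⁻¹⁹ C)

The magnetic force provides the centripetal force: qvB = mv²/r, so r = mv/(qB).
r = (3.34×10^-27 kg)(2.30×10^5 m/s) / [(1×1.60×10^-19 C)(7.18×10^-4 T)] = 6.68 m.

r ≈ 6.68 m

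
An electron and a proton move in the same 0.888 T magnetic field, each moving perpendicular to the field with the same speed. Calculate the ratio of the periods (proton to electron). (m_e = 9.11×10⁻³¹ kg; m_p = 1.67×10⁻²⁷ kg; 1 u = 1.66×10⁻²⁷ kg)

T = 2πm/(qB) is independent of speed, so T₂/T₁ = (m₂/q₂)/(m₁/q₁).
T_{proton}/T_{electron} = (1.67×10^-27/1e) / (9.11×10^-31/1e) = 1830.

ratio ≈ 1830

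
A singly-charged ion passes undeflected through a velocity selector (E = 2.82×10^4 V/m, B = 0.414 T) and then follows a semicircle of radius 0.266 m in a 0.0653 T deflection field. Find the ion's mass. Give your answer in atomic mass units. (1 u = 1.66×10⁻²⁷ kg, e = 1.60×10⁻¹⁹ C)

v = E/B₁ = 6.81×10^4 m/s.
From r = mv/(qB₂), m = qB₂r/v = (1×1.60×10^-19)(0.0653)(0.266) / (6.81×10^4) = 4.08×10^-26 kg.
In atomic mass units: m = 4.08×10^-26 / 1.66×10^-27 = 24.6 u.

m ≈ 24.6 u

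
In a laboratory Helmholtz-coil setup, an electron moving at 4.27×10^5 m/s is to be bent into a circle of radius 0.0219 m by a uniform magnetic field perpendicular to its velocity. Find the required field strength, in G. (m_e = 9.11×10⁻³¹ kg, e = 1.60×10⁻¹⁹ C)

qvB = mv²/r gives B = mv/(qr).
B = (9.11×10^-31)(4.27×10^5) / [(1×1.60×10^-19)(0.0219)] = 1.11×10^-4 T.

B ≈ 1.11 G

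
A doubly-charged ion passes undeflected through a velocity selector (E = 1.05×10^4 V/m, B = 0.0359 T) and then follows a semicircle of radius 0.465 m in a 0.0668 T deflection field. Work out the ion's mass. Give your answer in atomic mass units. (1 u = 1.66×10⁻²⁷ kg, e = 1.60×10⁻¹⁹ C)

m ≈ 20.5 u

v = E/B₁ = 2.92×10^5 m/s.
From r = mv/(qB₂), m = qB₂r/v = (2×1.60×10^-19)(0.0668)(0.465) / (2.92×10^5) = 3.40×10^-26 kg.
In atomic mass units: m = 3.40×10^-26 / 1.66×10^-27 = 20.5 u.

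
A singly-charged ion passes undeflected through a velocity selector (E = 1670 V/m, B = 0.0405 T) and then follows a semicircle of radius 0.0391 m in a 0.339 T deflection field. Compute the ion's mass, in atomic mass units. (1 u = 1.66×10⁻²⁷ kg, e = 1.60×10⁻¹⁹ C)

v = E/B₁ = 4.12×10^4 m/s.
From r = mv/(qB₂), m = qB₂r/v = (1×1.60×10^-19)(0.339)(0.0391) / (4.12×10^4) = 5.14×10^-26 kg.
In atomic mass units: m = 5.14×10^-26 / 1.66×10^-27 = 31.0 u.

m ≈ 31.0 u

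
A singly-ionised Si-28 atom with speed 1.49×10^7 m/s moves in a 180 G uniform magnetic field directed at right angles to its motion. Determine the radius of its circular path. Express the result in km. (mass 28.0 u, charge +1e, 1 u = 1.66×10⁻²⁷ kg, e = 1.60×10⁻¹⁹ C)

r ≈ 0.240 km

The magnetic force provides the centripetal force: qvB = mv²/r, so r = mv/(qB).
r = (4.65×10^-26 kg)(1.49×10^7 m/s) / [(1×1.60×10^-19 C)(0.0180 T)] = 240 m.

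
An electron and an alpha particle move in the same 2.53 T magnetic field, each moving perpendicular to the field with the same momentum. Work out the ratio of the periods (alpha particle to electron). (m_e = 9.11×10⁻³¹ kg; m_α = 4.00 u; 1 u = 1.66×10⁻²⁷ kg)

ratio ≈ 3640

T = 2πm/(qB) is independent of speed, so T₂/T₁ = (m₂/q₂)/(m₁/q₁).
T_{alpha particle}/T_{electron} = (6.64×10^-27/2e) / (9.11×10^-31/1e) = 3640.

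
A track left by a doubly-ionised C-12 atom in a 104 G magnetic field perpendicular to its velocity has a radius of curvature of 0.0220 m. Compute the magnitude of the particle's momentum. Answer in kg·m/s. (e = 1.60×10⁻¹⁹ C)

Since qvB = mv²/r, the momentum p = mv = qBr.
p = (2×1.60×10^-19)(0.0104)(0.0220) = 7.32×10^-23 kg·m/s.

p ≈ 7.32×10^-23 kg·m/s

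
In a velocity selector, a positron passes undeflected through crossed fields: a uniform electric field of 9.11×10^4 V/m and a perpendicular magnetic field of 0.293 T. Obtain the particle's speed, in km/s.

For zero net force, qE = qvB, so v = E/B.
v = (9.11×10^4) / (0.293) = 3.11×10^5 m/s.

v ≈ 311 km/s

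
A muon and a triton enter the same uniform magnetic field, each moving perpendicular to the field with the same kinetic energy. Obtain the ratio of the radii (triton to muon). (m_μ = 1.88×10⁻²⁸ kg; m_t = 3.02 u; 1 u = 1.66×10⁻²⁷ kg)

r = √(2mK)/(qB) ⇒ at equal K, r ∝ √m/q.
r_{triton}/r_{muon} = 5.16.

ratio ≈ 5.16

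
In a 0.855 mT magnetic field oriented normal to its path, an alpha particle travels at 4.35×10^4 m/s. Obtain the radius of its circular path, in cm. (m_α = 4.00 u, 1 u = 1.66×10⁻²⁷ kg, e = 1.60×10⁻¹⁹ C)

The magnetic force provides the centripetal force: qvB = mv²/r, so r = mv/(qB).
r = (6.64×10^-27 kg)(4.35×10^4 m/s) / [(2×1.60×10^-19 C)(8.55×10^-4 T)] = 1.06 m.

r ≈ 106 cm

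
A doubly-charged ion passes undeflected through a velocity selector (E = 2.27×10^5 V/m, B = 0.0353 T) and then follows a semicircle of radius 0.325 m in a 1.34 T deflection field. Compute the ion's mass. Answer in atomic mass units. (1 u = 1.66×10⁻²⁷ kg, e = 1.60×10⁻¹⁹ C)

v = E/B₁ = 6.43×10^6 m/s.
From r = mv/(qB₂), m = qB₂r/v = (2×1.60×10^-19)(1.34)(0.325) / (6.43×10^6) = 2.17×10^-26 kg.
In atomic mass units: m = 2.17×10^-26 / 1.66×10^-27 = 13.1 u.

m ≈ 13.1 u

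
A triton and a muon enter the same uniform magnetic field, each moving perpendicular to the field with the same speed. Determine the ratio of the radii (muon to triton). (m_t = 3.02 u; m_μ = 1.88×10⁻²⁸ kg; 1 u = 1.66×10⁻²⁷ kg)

ratio ≈ 0.0375

r = mv/(qB) ⇒ at equal v, r ∝ m/q.
r_{muon}/r_{triton} = 0.0375.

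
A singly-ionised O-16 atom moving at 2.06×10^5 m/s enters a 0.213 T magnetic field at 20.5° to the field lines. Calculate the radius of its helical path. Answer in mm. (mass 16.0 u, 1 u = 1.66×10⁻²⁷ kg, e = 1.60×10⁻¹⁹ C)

r ≈ 56.2 mm

Only the perpendicular component v⊥ = v sin20.5° = 7.21×10^4 m/s is bent by the field.
r = m v⊥ /(qB) = (2.66×10^-26)(7.21×10^4) / [(1×1.60×10^-19)(0.213)] = 0.0562 m.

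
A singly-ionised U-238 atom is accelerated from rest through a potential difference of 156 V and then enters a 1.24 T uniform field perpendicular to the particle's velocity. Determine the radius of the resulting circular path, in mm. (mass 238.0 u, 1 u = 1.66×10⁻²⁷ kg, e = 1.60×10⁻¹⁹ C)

r ≈ 22.4 mm

The kinetic energy gained is K = qV = (1×1.60×10^-19)(156) = 2.50×10^-17 J.
v = √(2K/m) = 1.12×10^4 m/s.
r = mv/(qB) = (3.95×10^-25)(1.12×10^4) / [(1×1.60×10^-19)(1.24)] = 0.0224 m.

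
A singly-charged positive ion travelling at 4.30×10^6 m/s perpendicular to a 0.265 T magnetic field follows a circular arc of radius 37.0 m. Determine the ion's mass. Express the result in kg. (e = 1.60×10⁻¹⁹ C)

m ≈ 3.65×10^-25 kg

qvB = mv²/r ⇒ m = qBr/v.
m = (1×1.60×10^-19)(0.265)(37.0) / (4.30×10^6) = 3.65×10^-25 kg.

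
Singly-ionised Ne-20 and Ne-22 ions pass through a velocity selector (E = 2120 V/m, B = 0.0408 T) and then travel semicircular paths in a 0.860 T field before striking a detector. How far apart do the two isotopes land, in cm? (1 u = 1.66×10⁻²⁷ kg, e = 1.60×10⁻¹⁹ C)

Δd ≈ 0.251 cm

Both emerge at v = E/B₁ = 5.20×10^4 m/s.
r = mv/(qB₂), so r₁ = 0.01254 m and r₂ = 0.01379 m, giving Δr = 1.25×10^-3 m.
After a semicircle each ion lands a diameter 2r from the entry slit, so the separation is 2Δr = 2.51×10^-3 m.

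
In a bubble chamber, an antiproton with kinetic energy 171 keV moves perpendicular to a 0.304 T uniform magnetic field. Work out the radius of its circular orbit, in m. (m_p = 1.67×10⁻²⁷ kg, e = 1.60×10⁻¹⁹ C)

r ≈ 0.197 m

Convert the energy: K = 171 keV = 2.74×10^-14 J.
v = √(2K/m) = √(2·2.74×10^-14/1.67×10^-27) = 5.72×10^6 m/s.
r = mv/(qB) = (1.67×10^-27)(5.72×10^6) / [(1×1.60×10^-19)(0.304)] = 0.197 m.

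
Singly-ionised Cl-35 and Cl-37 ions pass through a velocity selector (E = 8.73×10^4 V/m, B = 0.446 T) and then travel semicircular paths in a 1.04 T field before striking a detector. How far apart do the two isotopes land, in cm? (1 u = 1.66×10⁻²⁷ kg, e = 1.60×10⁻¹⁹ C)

Δd ≈ 0.781 cm

Both emerge at v = E/B₁ = 1.96×10^5 m/s.
r = mv/(qB₂), so r₁ = 0.06834 m and r₂ = 0.07225 m, giving Δr = 3.91×10^-3 m.
After a semicircle each ion lands a diameter 2r from the entry slit, so the separation is 2Δr = 7.81×10^-3 m.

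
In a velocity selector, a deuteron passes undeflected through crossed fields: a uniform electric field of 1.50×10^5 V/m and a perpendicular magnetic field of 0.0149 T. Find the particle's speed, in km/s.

v ≈ 10100 km/s

For zero net force, qE = qvB, so v = E/B.
v = (1.50×10^5) / (0.0149) = 1.01×10^7 m/s.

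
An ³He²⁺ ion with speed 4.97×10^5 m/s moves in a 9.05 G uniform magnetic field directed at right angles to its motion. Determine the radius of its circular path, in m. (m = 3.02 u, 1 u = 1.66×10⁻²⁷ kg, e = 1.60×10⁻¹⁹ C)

The magnetic force provides the centripetal force: qvB = mv²/r, so r = mv/(qB).
r = (5.01×10^-27 kg)(4.97×10^5 m/s) / [(2×1.60×10^-19 C)(9.05×10^-4 T)] = 8.60 m.

r ≈ 8.60 m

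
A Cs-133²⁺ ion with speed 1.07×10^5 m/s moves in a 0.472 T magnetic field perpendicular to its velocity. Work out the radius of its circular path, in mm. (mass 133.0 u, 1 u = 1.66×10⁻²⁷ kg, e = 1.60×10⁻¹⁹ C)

r ≈ 156 mm

The magnetic force provides the centripetal force: qvB = mv²/r, so r = mv/(qB).
r = (2.21×10^-25 kg)(1.07×10^5 m/s) / [(2×1.60×10^-19 C)(0.472 T)] = 0.156 m.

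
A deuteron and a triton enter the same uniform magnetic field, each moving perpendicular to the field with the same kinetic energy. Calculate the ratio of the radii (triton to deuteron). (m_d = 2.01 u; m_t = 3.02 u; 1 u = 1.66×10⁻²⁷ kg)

ratio ≈ 1.23

r = √(2mK)/(qB) ⇒ at equal K, r ∝ √m/q.
r_{triton}/r_{deuteron} = 1.23.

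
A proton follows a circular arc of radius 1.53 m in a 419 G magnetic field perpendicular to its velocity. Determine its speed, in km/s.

v ≈ 6140 km/s

From qvB = mv²/r, v = qBr/m.
v = (1×1.60×10^-19)(0.0419)(1.53) / (1.67×10^-27) = 6.14×10^6 m/s.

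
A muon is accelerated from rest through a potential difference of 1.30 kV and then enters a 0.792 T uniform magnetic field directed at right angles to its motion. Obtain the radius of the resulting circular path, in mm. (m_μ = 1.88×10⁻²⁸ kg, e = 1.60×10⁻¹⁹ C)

r ≈ 2.21 mm

The kinetic energy gained is K = qV = (1×1.60×10^-19)(1300) = 2.08×10^-16 J.
v = √(2K/m) = 1.49×10^6 m/s.
r = mv/(qB) = (1.88×10^-28)(1.49×10^6) / [(1×1.60×10^-19)(0.792)] = 2.21×10^-3 m.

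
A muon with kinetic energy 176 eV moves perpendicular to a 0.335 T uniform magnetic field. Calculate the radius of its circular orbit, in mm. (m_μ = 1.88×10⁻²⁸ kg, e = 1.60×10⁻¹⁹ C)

Convert the energy: K = 176 eV = 2.82×10^-17 J.
v = √(2K/m) = √(2·2.82×10^-17/1.88×10^-28) = 5.47×10^5 m/s.
r = mv/(qB) = (1.88×10^-28)(5.47×10^5) / [(1×1.60×10^-19)(0.335)] = 1.92×10^-3 m.

r ≈ 1.92 mm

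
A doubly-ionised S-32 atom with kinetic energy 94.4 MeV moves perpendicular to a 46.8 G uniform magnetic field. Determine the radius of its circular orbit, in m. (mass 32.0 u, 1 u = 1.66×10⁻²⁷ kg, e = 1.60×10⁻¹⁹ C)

r ≈ 846 m

Convert the energy: K = 94.4 MeV = 1.51×10^-11 J.
v = √(2K/m) = √(2·1.51×10^-11/5.31×10^-26) = 2.38×10^7 m/s.
r = mv/(qB) = (5.31×10^-26)(2.38×10^7) / [(2×1.60×10^-19)(4.68×10^-3)] = 846 m.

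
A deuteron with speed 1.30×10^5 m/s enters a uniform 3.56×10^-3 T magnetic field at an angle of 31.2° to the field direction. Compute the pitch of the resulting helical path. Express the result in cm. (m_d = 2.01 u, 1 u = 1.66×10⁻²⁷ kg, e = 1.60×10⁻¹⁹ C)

pitch ≈ 409 cm

The velocity component along B is v∥ = v cos31.2° = 1.11×10^5 m/s.
The cyclotron period T = 2πm/(qB) = 3.68×10^-5 s is set by m, q, B alone.
Pitch = v∥·T = (1.11×10^5)(3.68×10^-5) = 4.09 m.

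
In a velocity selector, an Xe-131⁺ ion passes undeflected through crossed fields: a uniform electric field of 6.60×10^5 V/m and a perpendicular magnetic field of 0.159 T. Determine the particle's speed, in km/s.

For zero net force, qE = qvB, so v = E/B.
v = (6.60×10^5) / (0.159) = 4.15×10^6 m/s.

v ≈ 4150 km/s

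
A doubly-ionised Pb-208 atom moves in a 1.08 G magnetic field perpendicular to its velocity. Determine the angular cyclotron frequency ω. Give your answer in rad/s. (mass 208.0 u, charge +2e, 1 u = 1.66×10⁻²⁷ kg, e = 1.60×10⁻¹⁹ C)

ω ≈ 100 rad/s

ω = qB/m = (2×1.60×10^-19)(1.08×10^-4) / (3.45×10^-25) = 100 rad/s.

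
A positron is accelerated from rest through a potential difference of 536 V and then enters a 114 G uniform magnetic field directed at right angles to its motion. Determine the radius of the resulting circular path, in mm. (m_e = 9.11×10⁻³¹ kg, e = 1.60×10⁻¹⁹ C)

The kinetic energy gained is K = qV = (1×1.60×10^-19)(536) = 8.58×10^-17 J.
v = √(2K/m) = 1.37×10^7 m/s.
r = mv/(qB) = (9.11×10^-31)(1.37×10^7) / [(1×1.60×10^-19)(0.0114)] = 6.85×10^-3 m.

r ≈ 6.85 mm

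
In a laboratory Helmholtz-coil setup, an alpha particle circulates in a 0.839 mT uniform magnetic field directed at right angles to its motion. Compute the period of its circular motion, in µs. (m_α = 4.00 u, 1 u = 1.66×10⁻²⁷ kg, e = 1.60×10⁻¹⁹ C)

The cyclotron period is independent of speed: T = 2πm/(qB).
T = 2π(6.64×10^-27) / [(2×1.60×10^-19)(8.39×10^-4)] = 1.55×10^-4 s.

T ≈ 155 µs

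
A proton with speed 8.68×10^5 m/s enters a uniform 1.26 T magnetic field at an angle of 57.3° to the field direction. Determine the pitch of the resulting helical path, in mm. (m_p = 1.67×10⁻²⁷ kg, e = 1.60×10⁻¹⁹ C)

The velocity component along B is v∥ = v cos57.3° = 4.69×10^5 m/s.
The cyclotron period T = 2πm/(qB) = 5.20×10^-8 s is set by m, q, B alone.
Pitch = v∥·T = (4.69×10^5)(5.20×10^-8) = 0.0244 m.

pitch ≈ 24.4 mm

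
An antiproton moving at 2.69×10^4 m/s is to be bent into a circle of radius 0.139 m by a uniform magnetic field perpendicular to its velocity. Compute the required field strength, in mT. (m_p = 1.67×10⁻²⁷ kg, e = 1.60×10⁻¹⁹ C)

qvB = mv²/r gives B = mv/(qr).
B = (1.67×10^-27)(2.69×10^4) / [(1×1.60×10^-19)(0.139)] = 2.02×10^-3 T.

B ≈ 2.02 mT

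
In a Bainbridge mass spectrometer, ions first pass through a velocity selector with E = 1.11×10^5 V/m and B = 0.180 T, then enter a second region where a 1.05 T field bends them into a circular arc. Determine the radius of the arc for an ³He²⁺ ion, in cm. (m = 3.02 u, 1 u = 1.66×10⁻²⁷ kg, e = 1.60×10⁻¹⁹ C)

r ≈ 0.920 cm

The selector passes v = E/B = 1.11×10^5/0.180 = 6.17×10^5 m/s.
In the deflection region, r = mv/(qB₂) = (5.01×10^-27)(6.17×10^5) / [(2×1.60×10^-19)(1.05)] = 9.20×10^-3 m.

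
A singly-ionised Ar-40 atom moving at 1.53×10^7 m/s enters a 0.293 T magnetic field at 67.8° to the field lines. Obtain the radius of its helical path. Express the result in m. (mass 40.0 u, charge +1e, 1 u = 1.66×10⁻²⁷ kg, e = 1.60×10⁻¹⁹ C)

Only the perpendicular component v⊥ = v sin67.8° = 1.42×10^7 m/s is bent by the field.
r = m v⊥ /(qB) = (6.64×10^-26)(1.42×10^7) / [(1×1.60×10^-19)(0.293)] = 20.1 m.

r ≈ 20.1 m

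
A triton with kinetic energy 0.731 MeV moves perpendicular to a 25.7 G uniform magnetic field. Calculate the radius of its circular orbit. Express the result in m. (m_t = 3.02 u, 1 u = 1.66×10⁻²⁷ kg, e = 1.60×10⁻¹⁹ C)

r ≈ 83.3 m

Convert the energy: K = 0.731 MeV = 1.17×10^-13 J.
v = √(2K/m) = √(2·1.17×10^-13/5.01×10^-27) = 6.83×10^6 m/s.
r = mv/(qB) = (5.01×10^-27)(6.83×10^6) / [(1×1.60×10^-19)(2.57×10^-3)] = 83.3 m.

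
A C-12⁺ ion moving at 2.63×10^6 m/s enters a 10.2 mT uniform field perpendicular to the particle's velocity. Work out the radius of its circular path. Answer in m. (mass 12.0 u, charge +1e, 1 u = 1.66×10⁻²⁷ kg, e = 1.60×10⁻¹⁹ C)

r ≈ 32.1 m

The magnetic force provides the centripetal force: qvB = mv²/r, so r = mv/(qB).
r = (1.99×10^-26 kg)(2.63×10^6 m/s) / [(1×1.60×10^-19 C)(0.0102 T)] = 32.1 m.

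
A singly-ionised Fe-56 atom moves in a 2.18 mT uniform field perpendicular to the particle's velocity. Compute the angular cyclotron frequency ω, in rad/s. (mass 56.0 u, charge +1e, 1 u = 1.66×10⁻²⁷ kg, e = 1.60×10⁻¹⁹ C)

ω ≈ 3750 rad/s

ω = qB/m = (1×1.60×10^-19)(2.18×10^-3) / (9.30×10^-26) = 3750 rad/s.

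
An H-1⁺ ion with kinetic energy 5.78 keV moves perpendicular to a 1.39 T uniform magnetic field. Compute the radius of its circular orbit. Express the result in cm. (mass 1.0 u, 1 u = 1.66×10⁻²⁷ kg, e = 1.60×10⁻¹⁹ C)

r ≈ 0.788 cm

Convert the energy: K = 5.78 keV = 9.25×10^-16 J.
v = √(2K/m) = √(2·9.25×10^-16/1.66×10^-27) = 1.06×10^6 m/s.
r = mv/(qB) = (1.66×10^-27)(1.06×10^6) / [(1×1.60×10^-19)(1.39)] = 7.88×10^-3 m.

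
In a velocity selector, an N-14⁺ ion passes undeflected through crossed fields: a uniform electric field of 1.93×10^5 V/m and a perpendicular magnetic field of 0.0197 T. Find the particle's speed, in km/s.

v ≈ 9800 km/s

For zero net force, qE = qvB, so v = E/B.
v = (1.93×10^5) / (0.0197) = 9.80×10^6 m/s.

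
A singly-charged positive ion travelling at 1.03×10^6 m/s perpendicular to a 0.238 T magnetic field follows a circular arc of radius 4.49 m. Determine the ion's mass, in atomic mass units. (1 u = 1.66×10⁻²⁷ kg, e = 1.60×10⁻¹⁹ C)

qvB = mv²/r ⇒ m = qBr/v.
m = (1×1.60×10^-19)(0.238)(4.49) / (1.03×10^6) = 1.66×10^-25 kg = 100.0 u.

m ≈ 100.0 u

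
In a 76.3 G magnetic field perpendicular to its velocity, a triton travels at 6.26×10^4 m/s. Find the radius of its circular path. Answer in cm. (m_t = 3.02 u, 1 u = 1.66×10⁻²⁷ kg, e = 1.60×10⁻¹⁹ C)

The magnetic force provides the centripetal force: qvB = mv²/r, so r = mv/(qB).
r = (5.01×10^-27 kg)(6.26×10^4 m/s) / [(1×1.60×10^-19 C)(7.63×10^-3 T)] = 0.257 m.

r ≈ 25.7 cm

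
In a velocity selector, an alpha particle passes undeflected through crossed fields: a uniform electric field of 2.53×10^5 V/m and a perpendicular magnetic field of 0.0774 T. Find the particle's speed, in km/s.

For zero net force, qE = qvB, so v = E/B.
v = (2.53×10^5) / (0.0774) = 3.27×10^6 m/s.

v ≈ 3270 km/s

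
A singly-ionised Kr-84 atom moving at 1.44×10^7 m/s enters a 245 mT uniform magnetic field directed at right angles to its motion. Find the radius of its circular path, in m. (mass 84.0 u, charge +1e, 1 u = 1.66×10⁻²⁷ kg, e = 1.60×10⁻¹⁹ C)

r ≈ 51.2 m

The magnetic force provides the centripetal force: qvB = mv²/r, so r = mv/(qB).
r = (1.39×10^-25 kg)(1.44×10^7 m/s) / [(1×1.60×10^-19 C)(0.245 T)] = 51.2 m.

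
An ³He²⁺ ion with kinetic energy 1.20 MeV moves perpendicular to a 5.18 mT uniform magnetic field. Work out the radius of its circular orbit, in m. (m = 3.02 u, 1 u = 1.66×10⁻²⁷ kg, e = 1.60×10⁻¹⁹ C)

r ≈ 26.5 m

Convert the energy: K = 1.20 MeV = 1.92×10^-13 J.
v = √(2K/m) = √(2·1.92×10^-13/5.01×10^-27) = 8.75×10^6 m/s.
r = mv/(qB) = (5.01×10^-27)(8.75×10^6) / [(2×1.60×10^-19)(5.18×10^-3)] = 26.5 m.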